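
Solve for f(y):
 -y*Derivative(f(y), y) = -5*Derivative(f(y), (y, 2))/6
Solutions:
 f(y) = C1 + C2*erfi(sqrt(15)*y/5)


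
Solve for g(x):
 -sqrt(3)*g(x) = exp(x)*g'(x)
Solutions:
 g(x) = C1*exp(sqrt(3)*exp(-x))


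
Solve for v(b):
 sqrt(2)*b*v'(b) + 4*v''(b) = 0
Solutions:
 v(b) = C1 + C2*erf(2^(3/4)*b/4)


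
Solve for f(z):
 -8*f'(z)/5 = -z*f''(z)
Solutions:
 f(z) = C1 + C2*z^(13/5)


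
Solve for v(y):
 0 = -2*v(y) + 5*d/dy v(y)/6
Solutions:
 v(y) = C1*exp(12*y/5)


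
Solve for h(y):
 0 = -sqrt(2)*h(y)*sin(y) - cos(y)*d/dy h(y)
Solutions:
 h(y) = C1*cos(y)^(sqrt(2))


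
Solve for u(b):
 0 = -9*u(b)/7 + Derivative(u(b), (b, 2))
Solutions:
 u(b) = C1*exp(-3*sqrt(7)*b/7) + C2*exp(3*sqrt(7)*b/7)


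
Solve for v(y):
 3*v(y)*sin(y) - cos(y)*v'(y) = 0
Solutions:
 v(y) = C1/cos(y)^3


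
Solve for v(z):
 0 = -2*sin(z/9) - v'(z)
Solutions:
 v(z) = C1 + 18*cos(z/9)


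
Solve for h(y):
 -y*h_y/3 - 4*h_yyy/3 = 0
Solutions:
 h(y) = C1 + Integral(C2*airyai(-2^(1/3)*y/2) + C3*airybi(-2^(1/3)*y/2), y)


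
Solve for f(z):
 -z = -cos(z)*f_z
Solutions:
 f(z) = C1 + Integral(z/cos(z), z)


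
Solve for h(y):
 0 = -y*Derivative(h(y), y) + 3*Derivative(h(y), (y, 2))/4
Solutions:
 h(y) = C1 + C2*erfi(sqrt(6)*y/3)


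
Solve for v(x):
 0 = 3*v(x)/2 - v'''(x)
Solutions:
 v(x) = C3*exp(2^(2/3)*3^(1/3)*x/2) + (C1*sin(2^(2/3)*3^(5/6)*x/4) + C2*cos(2^(2/3)*3^(5/6)*x/4))*exp(-2^(2/3)*3^(1/3)*x/4)


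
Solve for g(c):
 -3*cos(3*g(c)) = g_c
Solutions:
 g(c) = -asin((C1 + exp(18*c))/(C1 - exp(18*c)))/3 + pi/3
 g(c) = asin((C1 + exp(18*c))/(C1 - exp(18*c)))/3


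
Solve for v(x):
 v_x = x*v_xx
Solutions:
 v(x) = C1 + C2*x^2


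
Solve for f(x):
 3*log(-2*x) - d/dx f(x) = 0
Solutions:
 f(x) = C1 + 3*x*log(-x) + 3*x*(-1 + log(2))


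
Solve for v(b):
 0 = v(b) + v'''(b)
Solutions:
 v(b) = C3*exp(-b) + (C1*sin(sqrt(3)*b/2) + C2*cos(sqrt(3)*b/2))*exp(b/2)


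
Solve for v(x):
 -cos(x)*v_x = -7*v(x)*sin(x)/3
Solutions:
 v(x) = C1/cos(x)^(7/3)


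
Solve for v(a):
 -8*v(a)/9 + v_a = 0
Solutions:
 v(a) = C1*exp(8*a/9)


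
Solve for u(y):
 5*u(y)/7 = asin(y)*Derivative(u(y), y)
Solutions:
 u(y) = C1*exp(5*Integral(1/asin(y), y)/7)


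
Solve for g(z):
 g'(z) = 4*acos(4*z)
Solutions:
 g(z) = C1 + 4*z*acos(4*z) - sqrt(1 - 16*z^2)


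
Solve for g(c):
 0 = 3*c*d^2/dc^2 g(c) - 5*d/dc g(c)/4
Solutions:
 g(c) = C1 + C2*c^(17/12)


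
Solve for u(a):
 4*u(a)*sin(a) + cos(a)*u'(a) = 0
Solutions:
 u(a) = C1*cos(a)^4


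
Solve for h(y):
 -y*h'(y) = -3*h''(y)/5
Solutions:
 h(y) = C1 + C2*erfi(sqrt(30)*y/6)


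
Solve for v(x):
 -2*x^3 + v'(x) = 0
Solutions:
 v(x) = C1 + x^4/2


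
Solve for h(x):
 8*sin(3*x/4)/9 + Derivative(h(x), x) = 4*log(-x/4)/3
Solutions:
 h(x) = C1 + 4*x*log(-x)/3 - 8*x*log(2)/3 - 4*x/3 + 32*cos(3*x/4)/27


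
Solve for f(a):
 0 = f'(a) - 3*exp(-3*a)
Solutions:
 f(a) = C1 - exp(-3*a)


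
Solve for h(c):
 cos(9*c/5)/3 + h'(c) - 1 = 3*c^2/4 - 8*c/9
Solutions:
 h(c) = C1 + c^3/4 - 4*c^2/9 + c - 5*sin(9*c/5)/27


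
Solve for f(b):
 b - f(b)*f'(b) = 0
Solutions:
 f(b) = -sqrt(C1 + b^2)
 f(b) = sqrt(C1 + b^2)


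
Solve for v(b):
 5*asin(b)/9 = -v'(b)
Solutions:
 v(b) = C1 - 5*b*asin(b)/9 - 5*sqrt(1 - b^2)/9


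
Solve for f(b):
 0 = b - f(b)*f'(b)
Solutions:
 f(b) = -sqrt(C1 + b^2)
 f(b) = sqrt(C1 + b^2)


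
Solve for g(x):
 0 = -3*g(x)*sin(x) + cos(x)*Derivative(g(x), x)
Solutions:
 g(x) = C1/cos(x)^3


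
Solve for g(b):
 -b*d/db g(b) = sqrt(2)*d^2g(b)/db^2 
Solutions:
 g(b) = C1 + C2*erf(2^(1/4)*b/2)


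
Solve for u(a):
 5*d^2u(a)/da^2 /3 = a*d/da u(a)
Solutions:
 u(a) = C1 + C2*erfi(sqrt(30)*a/10)


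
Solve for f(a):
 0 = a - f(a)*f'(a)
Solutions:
 f(a) = -sqrt(C1 + a^2)
 f(a) = sqrt(C1 + a^2)


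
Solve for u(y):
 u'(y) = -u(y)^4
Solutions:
 u(y) = (-3^(2/3) - 3*3^(1/6)*I)*(1/(C1 + y))^(1/3)/6
 u(y) = (-3^(2/3) + 3*3^(1/6)*I)*(1/(C1 + y))^(1/3)/6
 u(y) = (1/(C1 + 3*y))^(1/3)


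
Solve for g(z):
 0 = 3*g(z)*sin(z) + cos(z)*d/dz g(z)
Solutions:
 g(z) = C1*cos(z)^3


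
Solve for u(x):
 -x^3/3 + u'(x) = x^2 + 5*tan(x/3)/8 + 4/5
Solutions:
 u(x) = C1 + x^4/12 + x^3/3 + 4*x/5 - 15*log(cos(x/3))/8


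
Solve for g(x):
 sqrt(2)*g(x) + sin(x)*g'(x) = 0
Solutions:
 g(x) = C1*(cos(x) + 1)^(sqrt(2)/2)/(cos(x) - 1)^(sqrt(2)/2)


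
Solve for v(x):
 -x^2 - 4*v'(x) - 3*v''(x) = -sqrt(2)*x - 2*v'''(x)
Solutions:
 v(x) = C1 + C2*exp(x*(3 - sqrt(41))/4) + C3*exp(x*(3 + sqrt(41))/4) - x^3/12 + sqrt(2)*x^2/8 + 3*x^2/16 - 17*x/32 - 3*sqrt(2)*x/16


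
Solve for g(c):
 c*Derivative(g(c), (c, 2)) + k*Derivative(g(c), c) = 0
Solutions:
 g(c) = C1 + c^(1 - re(k))*(C2*sin(log(c)*Abs(im(k))) + C3*cos(log(c)*im(k)))


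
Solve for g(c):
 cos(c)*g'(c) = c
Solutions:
 g(c) = C1 + Integral(c/cos(c), c)


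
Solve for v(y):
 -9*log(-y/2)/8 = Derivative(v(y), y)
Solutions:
 v(y) = C1 - 9*y*log(-y)/8 + 9*y*(log(2) + 1)/8


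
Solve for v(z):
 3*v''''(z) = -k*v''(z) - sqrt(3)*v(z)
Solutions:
 v(z) = C1*exp(-sqrt(6)*z*sqrt(-k - sqrt(k^2 - 12*sqrt(3)))/6) + C2*exp(sqrt(6)*z*sqrt(-k - sqrt(k^2 - 12*sqrt(3)))/6) + C3*exp(-sqrt(6)*z*sqrt(-k + sqrt(k^2 - 12*sqrt(3)))/6) + C4*exp(sqrt(6)*z*sqrt(-k + sqrt(k^2 - 12*sqrt(3)))/6)


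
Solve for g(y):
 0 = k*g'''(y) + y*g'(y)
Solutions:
 g(y) = C1 + Integral(C2*airyai(y*(-1/k)^(1/3)) + C3*airybi(y*(-1/k)^(1/3)), y)


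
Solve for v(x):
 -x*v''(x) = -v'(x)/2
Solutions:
 v(x) = C1 + C2*x^(3/2)


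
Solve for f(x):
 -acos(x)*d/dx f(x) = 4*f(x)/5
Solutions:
 f(x) = C1*exp(-4*Integral(1/acos(x), x)/5)


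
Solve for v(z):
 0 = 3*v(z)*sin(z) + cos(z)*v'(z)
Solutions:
 v(z) = C1*cos(z)^3


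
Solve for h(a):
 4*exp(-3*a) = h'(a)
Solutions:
 h(a) = C1 - 4*exp(-3*a)/3


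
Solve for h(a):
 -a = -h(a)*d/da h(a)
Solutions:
 h(a) = -sqrt(C1 + a^2)
 h(a) = sqrt(C1 + a^2)


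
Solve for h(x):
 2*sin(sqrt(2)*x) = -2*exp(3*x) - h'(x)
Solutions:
 h(x) = C1 - 2*exp(3*x)/3 + sqrt(2)*cos(sqrt(2)*x)


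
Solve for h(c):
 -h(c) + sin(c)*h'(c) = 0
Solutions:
 h(c) = C1*sqrt(cos(c) - 1)/sqrt(cos(c) + 1)


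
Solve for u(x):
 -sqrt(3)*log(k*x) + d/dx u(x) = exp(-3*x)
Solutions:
 u(x) = C1 + sqrt(3)*x*log(k*x) - sqrt(3)*x - exp(-3*x)/3


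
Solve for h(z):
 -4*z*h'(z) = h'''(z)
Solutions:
 h(z) = C1 + Integral(C2*airyai(-2^(2/3)*z) + C3*airybi(-2^(2/3)*z), z)


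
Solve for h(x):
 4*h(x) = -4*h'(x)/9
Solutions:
 h(x) = C1*exp(-9*x)


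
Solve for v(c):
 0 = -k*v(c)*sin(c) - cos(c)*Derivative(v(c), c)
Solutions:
 v(c) = C1*exp(k*log(cos(c)))


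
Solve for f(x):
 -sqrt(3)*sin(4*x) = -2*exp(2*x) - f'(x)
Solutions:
 f(x) = C1 - exp(2*x) - sqrt(3)*cos(4*x)/4


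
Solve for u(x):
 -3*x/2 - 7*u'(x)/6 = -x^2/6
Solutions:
 u(x) = C1 + x^3/21 - 9*x^2/14


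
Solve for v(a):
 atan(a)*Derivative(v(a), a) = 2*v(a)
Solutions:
 v(a) = C1*exp(2*Integral(1/atan(a), a))


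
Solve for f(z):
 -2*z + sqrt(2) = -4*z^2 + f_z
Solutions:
 f(z) = C1 + 4*z^3/3 - z^2 + sqrt(2)*z


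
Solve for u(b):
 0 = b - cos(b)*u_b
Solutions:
 u(b) = C1 + Integral(b/cos(b), b)


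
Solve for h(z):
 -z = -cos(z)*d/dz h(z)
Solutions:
 h(z) = C1 + Integral(z/cos(z), z)


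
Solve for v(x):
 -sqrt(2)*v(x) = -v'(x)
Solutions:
 v(x) = C1*exp(sqrt(2)*x)


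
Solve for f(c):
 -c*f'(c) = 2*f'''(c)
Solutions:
 f(c) = C1 + Integral(C2*airyai(-2^(2/3)*c/2) + C3*airybi(-2^(2/3)*c/2), c)


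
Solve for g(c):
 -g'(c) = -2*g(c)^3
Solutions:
 g(c) = -sqrt(2)*sqrt(-1/(C1 + 2*c))/2
 g(c) = sqrt(2)*sqrt(-1/(C1 + 2*c))/2


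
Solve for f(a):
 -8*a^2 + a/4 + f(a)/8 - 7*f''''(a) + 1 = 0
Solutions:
 f(a) = C1*exp(-686^(1/4)*a/14) + C2*exp(686^(1/4)*a/14) + C3*sin(686^(1/4)*a/14) + C4*cos(686^(1/4)*a/14) + 64*a^2 - 2*a - 8


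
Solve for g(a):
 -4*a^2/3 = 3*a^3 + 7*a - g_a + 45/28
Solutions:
 g(a) = C1 + 3*a^4/4 + 4*a^3/9 + 7*a^2/2 + 45*a/28


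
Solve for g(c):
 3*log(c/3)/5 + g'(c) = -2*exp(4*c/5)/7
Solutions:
 g(c) = C1 - 3*c*log(c)/5 + 3*c*(1 + log(3))/5 - 5*exp(4*c/5)/14


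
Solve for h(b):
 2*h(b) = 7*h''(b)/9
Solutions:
 h(b) = C1*exp(-3*sqrt(14)*b/7) + C2*exp(3*sqrt(14)*b/7)


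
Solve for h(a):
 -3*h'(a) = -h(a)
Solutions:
 h(a) = C1*exp(a/3)


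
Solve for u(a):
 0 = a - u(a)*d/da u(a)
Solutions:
 u(a) = -sqrt(C1 + a^2)
 u(a) = sqrt(C1 + a^2)


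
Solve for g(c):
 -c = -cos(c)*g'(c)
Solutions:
 g(c) = C1 + Integral(c/cos(c), c)


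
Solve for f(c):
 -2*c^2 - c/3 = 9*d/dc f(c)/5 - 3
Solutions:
 f(c) = C1 - 10*c^3/27 - 5*c^2/54 + 5*c/3


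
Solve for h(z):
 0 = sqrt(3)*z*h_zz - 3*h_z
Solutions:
 h(z) = C1 + C2*z^(1 + sqrt(3))


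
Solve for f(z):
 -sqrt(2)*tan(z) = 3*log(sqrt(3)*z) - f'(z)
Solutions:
 f(z) = C1 + 3*z*log(z) - 3*z + 3*z*log(3)/2 - sqrt(2)*log(cos(z))


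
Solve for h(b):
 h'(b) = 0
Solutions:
 h(b) = C1


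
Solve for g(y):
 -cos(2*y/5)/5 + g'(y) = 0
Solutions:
 g(y) = C1 + sin(2*y/5)/2


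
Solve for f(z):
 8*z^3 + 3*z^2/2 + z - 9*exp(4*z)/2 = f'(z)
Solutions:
 f(z) = C1 + 2*z^4 + z^3/2 + z^2/2 - 9*exp(4*z)/8


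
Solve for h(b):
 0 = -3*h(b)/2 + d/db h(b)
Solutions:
 h(b) = C1*exp(3*b/2)


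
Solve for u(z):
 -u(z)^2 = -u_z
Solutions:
 u(z) = -1/(C1 + z)


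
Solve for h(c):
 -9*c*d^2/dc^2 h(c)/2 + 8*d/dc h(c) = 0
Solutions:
 h(c) = C1 + C2*c^(25/9)


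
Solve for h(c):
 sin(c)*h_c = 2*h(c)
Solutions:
 h(c) = C1*(cos(c) - 1)/(cos(c) + 1)


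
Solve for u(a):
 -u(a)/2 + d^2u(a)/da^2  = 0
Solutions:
 u(a) = C1*exp(-sqrt(2)*a/2) + C2*exp(sqrt(2)*a/2)


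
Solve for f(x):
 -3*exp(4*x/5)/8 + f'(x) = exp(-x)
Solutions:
 f(x) = C1 + 15*exp(4*x/5)/32 - exp(-x)


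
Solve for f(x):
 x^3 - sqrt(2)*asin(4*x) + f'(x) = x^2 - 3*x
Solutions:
 f(x) = C1 - x^4/4 + x^3/3 - 3*x^2/2 + sqrt(2)*(x*asin(4*x) + sqrt(1 - 16*x^2)/4)


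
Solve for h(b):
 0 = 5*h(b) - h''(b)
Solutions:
 h(b) = C1*exp(-sqrt(5)*b) + C2*exp(sqrt(5)*b)


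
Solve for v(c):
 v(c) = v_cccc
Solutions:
 v(c) = C1*exp(-c) + C2*exp(c) + C3*sin(c) + C4*cos(c)


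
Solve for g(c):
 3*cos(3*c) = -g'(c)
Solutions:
 g(c) = C1 - sin(3*c)


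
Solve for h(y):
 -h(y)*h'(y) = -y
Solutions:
 h(y) = -sqrt(C1 + y^2)
 h(y) = sqrt(C1 + y^2)


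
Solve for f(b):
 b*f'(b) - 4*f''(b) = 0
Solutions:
 f(b) = C1 + C2*erfi(sqrt(2)*b/4)


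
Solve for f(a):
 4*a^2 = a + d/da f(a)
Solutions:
 f(a) = C1 + 4*a^3/3 - a^2/2


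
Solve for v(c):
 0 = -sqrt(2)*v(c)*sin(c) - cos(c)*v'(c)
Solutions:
 v(c) = C1*cos(c)^(sqrt(2))


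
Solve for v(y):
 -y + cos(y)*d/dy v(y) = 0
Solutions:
 v(y) = C1 + Integral(y/cos(y), y)


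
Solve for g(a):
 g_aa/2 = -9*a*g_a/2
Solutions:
 g(a) = C1 + C2*erf(3*sqrt(2)*a/2)


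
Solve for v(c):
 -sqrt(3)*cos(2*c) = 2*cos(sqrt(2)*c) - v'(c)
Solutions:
 v(c) = C1 + sqrt(3)*sin(2*c)/2 + sqrt(2)*sin(sqrt(2)*c)


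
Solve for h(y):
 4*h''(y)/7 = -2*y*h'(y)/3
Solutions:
 h(y) = C1 + C2*erf(sqrt(21)*y/6)


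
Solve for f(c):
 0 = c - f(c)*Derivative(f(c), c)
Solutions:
 f(c) = -sqrt(C1 + c^2)
 f(c) = sqrt(C1 + c^2)


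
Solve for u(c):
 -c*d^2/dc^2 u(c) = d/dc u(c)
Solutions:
 u(c) = C1 + C2*log(c)


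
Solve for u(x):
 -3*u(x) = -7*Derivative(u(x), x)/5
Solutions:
 u(x) = C1*exp(15*x/7)


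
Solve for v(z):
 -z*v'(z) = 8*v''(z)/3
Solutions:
 v(z) = C1 + C2*erf(sqrt(3)*z/4)


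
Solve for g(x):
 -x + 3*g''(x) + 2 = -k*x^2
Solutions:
 g(x) = C1 + C2*x - k*x^4/36 + x^3/18 - x^2/3


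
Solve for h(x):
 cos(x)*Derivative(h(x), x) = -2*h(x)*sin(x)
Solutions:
 h(x) = C1*cos(x)^2


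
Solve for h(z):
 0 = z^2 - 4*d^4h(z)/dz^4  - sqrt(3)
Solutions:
 h(z) = C1 + C2*z + C3*z^2 + C4*z^3 + z^6/1440 - sqrt(3)*z^4/96


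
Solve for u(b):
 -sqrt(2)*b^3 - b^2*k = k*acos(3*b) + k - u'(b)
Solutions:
 u(b) = C1 + sqrt(2)*b^4/4 + b^3*k/3 + b*k + k*(b*acos(3*b) - sqrt(1 - 9*b^2)/3)


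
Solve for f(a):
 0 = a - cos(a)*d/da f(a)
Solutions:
 f(a) = C1 + Integral(a/cos(a), a)


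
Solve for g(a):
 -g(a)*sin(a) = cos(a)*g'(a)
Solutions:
 g(a) = C1*cos(a)


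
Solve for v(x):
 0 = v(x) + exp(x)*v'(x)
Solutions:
 v(x) = C1*exp(exp(-x))


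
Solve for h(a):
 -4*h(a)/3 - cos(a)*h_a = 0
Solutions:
 h(a) = C1*(sin(a) - 1)^(2/3)/(sin(a) + 1)^(2/3)


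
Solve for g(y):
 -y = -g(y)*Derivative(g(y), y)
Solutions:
 g(y) = -sqrt(C1 + y^2)
 g(y) = sqrt(C1 + y^2)


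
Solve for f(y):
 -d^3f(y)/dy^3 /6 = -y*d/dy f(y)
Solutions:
 f(y) = C1 + Integral(C2*airyai(6^(1/3)*y) + C3*airybi(6^(1/3)*y), y)


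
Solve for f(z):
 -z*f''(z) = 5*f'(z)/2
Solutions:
 f(z) = C1 + C2/z^(3/2)


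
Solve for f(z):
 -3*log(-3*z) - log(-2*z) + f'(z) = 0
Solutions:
 f(z) = C1 + 4*z*log(-z) + z*(-4 + log(54))


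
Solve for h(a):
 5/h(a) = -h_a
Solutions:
 h(a) = -sqrt(C1 - 10*a)
 h(a) = sqrt(C1 - 10*a)


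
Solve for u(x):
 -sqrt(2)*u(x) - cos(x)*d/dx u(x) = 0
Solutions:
 u(x) = C1*(sin(x) - 1)^(sqrt(2)/2)/(sin(x) + 1)^(sqrt(2)/2)


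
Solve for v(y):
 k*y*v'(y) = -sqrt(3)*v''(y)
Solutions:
 v(y) = Piecewise((-sqrt(2)*3^(1/4)*sqrt(pi)*C1*erf(sqrt(2)*3^(3/4)*sqrt(k)*y/6)/(2*sqrt(k)) - C2, (k > 0) | (k < 0)), (-C1*y - C2, True))


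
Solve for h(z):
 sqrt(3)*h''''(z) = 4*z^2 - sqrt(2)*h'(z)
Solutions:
 h(z) = C1 + C4*exp(-2^(1/6)*3^(5/6)*z/3) + 2*sqrt(2)*z^3/3 + (C2*sin(2^(1/6)*3^(1/3)*z/2) + C3*cos(2^(1/6)*3^(1/3)*z/2))*exp(2^(1/6)*3^(5/6)*z/6)


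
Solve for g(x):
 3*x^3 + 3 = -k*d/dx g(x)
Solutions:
 g(x) = C1 - 3*x^4/(4*k) - 3*x/k


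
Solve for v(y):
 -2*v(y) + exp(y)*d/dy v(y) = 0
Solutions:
 v(y) = C1*exp(-2*exp(-y))


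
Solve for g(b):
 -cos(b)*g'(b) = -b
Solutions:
 g(b) = C1 + Integral(b/cos(b), b)


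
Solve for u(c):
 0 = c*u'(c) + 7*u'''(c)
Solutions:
 u(c) = C1 + Integral(C2*airyai(-7^(2/3)*c/7) + C3*airybi(-7^(2/3)*c/7), c)


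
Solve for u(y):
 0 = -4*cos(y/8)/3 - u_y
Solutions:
 u(y) = C1 - 32*sin(y/8)/3


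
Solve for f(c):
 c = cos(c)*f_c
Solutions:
 f(c) = C1 + Integral(c/cos(c), c)


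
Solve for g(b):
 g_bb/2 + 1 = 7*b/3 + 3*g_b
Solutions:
 g(b) = C1 + C2*exp(6*b) - 7*b^2/18 + 11*b/54


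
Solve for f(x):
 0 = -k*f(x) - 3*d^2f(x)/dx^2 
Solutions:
 f(x) = C1*exp(-sqrt(3)*x*sqrt(-k)/3) + C2*exp(sqrt(3)*x*sqrt(-k)/3)


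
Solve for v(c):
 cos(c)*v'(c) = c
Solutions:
 v(c) = C1 + Integral(c/cos(c), c)


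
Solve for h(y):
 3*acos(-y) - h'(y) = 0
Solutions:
 h(y) = C1 + 3*y*acos(-y) + 3*sqrt(1 - y^2)


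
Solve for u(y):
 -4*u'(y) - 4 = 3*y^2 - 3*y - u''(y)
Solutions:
 u(y) = C1 + C2*exp(4*y) - y^3/4 + 3*y^2/16 - 29*y/32


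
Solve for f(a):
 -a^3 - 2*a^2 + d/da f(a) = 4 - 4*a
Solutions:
 f(a) = C1 + a^4/4 + 2*a^3/3 - 2*a^2 + 4*a


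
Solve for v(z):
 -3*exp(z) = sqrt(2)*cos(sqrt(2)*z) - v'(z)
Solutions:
 v(z) = C1 + 3*exp(z) + sin(sqrt(2)*z)


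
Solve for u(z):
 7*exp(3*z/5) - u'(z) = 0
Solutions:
 u(z) = C1 + 35*exp(3*z/5)/3


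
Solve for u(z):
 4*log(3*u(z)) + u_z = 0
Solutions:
 Integral(1/(log(_y) + log(3)), (_y, u(z)))/4 = C1 - z


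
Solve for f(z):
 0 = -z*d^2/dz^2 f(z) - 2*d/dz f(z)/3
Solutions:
 f(z) = C1 + C2*z^(1/3)


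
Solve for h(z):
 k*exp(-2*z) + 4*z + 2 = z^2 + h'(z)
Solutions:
 h(z) = C1 - k*exp(-2*z)/2 - z^3/3 + 2*z^2 + 2*z


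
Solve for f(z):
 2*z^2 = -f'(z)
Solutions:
 f(z) = C1 - 2*z^3/3


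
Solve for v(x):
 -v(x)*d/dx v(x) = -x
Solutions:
 v(x) = -sqrt(C1 + x^2)
 v(x) = sqrt(C1 + x^2)


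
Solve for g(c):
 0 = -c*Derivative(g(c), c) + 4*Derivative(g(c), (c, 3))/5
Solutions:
 g(c) = C1 + Integral(C2*airyai(10^(1/3)*c/2) + C3*airybi(10^(1/3)*c/2), c)


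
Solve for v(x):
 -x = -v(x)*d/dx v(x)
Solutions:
 v(x) = -sqrt(C1 + x^2)
 v(x) = sqrt(C1 + x^2)


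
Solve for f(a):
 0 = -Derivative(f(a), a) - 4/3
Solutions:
 f(a) = C1 - 4*a/3


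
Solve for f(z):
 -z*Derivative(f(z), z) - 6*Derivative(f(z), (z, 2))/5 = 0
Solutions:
 f(z) = C1 + C2*erf(sqrt(15)*z/6)


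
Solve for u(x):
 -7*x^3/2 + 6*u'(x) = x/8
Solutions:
 u(x) = C1 + 7*x^4/48 + x^2/96


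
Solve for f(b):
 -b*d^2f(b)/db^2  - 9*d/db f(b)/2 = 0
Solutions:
 f(b) = C1 + C2/b^(7/2)


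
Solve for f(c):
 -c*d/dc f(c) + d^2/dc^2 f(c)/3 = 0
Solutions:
 f(c) = C1 + C2*erfi(sqrt(6)*c/2)


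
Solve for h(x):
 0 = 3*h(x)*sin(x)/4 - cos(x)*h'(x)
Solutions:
 h(x) = C1/cos(x)^(3/4)


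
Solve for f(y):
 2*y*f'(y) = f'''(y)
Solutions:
 f(y) = C1 + Integral(C2*airyai(2^(1/3)*y) + C3*airybi(2^(1/3)*y), y)


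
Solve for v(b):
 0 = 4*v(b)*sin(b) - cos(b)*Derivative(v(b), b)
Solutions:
 v(b) = C1/cos(b)^4


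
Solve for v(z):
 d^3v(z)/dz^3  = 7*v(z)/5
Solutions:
 v(z) = C3*exp(5^(2/3)*7^(1/3)*z/5) + (C1*sin(sqrt(3)*5^(2/3)*7^(1/3)*z/10) + C2*cos(sqrt(3)*5^(2/3)*7^(1/3)*z/10))*exp(-5^(2/3)*7^(1/3)*z/10)


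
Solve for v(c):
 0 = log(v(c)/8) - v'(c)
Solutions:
 Integral(1/(-log(_y) + 3*log(2)), (_y, v(c))) = C1 - c


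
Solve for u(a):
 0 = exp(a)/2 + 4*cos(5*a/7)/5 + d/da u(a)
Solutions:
 u(a) = C1 - exp(a)/2 - 28*sin(5*a/7)/25


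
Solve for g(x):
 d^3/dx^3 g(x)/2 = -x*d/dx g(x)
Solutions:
 g(x) = C1 + Integral(C2*airyai(-2^(1/3)*x) + C3*airybi(-2^(1/3)*x), x)


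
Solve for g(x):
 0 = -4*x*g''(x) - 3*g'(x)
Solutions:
 g(x) = C1 + C2*x^(1/4)


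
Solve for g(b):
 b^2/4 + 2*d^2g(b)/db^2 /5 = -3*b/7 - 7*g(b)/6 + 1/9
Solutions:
 g(b) = C1*sin(sqrt(105)*b/6) + C2*cos(sqrt(105)*b/6) - 3*b^2/14 - 18*b/49 + 178/735


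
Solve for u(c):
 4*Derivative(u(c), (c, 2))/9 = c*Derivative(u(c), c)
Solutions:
 u(c) = C1 + C2*erfi(3*sqrt(2)*c/4)


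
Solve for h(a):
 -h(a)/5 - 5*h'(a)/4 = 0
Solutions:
 h(a) = C1*exp(-4*a/25)


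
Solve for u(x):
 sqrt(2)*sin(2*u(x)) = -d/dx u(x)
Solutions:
 u(x) = pi - acos((-C1 - exp(4*sqrt(2)*x))/(C1 - exp(4*sqrt(2)*x)))/2
 u(x) = acos((-C1 - exp(4*sqrt(2)*x))/(C1 - exp(4*sqrt(2)*x)))/2


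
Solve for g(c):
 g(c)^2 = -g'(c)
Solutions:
 g(c) = 1/(C1 + c)


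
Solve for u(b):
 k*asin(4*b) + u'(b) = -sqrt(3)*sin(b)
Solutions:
 u(b) = C1 - k*(b*asin(4*b) + sqrt(1 - 16*b^2)/4) + sqrt(3)*cos(b)


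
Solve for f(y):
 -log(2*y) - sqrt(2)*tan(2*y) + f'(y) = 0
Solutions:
 f(y) = C1 + y*log(y) - y + y*log(2) - sqrt(2)*log(cos(2*y))/2


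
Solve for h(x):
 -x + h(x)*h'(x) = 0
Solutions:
 h(x) = -sqrt(C1 + x^2)
 h(x) = sqrt(C1 + x^2)


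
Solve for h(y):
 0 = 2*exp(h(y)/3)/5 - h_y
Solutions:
 h(y) = 3*log(-1/(C1 + 2*y)) + 3*log(15)


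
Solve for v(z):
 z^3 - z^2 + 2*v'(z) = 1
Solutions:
 v(z) = C1 - z^4/8 + z^3/6 + z/2


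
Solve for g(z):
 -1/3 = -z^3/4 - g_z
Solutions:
 g(z) = C1 - z^4/16 + z/3


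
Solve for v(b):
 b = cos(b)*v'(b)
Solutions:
 v(b) = C1 + Integral(b/cos(b), b)


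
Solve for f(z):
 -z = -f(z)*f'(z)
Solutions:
 f(z) = -sqrt(C1 + z^2)
 f(z) = sqrt(C1 + z^2)


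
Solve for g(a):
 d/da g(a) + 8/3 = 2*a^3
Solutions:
 g(a) = C1 + a^4/2 - 8*a/3


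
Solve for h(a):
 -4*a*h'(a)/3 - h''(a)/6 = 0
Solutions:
 h(a) = C1 + C2*erf(2*a)


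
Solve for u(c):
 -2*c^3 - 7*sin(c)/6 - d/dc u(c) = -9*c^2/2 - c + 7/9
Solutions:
 u(c) = C1 - c^4/2 + 3*c^3/2 + c^2/2 - 7*c/9 + 7*cos(c)/6


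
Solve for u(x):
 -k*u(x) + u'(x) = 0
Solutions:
 u(x) = C1*exp(k*x)


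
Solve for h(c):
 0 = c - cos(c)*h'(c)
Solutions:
 h(c) = C1 + Integral(c/cos(c), c)


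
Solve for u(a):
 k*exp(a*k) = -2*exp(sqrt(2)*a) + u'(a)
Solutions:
 u(a) = C1 + sqrt(2)*exp(sqrt(2)*a) + exp(a*k)


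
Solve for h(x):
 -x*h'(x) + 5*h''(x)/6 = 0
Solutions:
 h(x) = C1 + C2*erfi(sqrt(15)*x/5)


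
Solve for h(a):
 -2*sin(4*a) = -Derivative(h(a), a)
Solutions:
 h(a) = C1 - cos(4*a)/2


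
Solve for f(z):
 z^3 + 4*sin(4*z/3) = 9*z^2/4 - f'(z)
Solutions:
 f(z) = C1 - z^4/4 + 3*z^3/4 + 3*cos(4*z/3)


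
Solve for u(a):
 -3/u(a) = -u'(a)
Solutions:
 u(a) = -sqrt(C1 + 6*a)
 u(a) = sqrt(C1 + 6*a)


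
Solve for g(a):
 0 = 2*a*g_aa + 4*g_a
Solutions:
 g(a) = C1 + C2/a


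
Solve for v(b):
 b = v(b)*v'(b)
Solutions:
 v(b) = -sqrt(C1 + b^2)
 v(b) = sqrt(C1 + b^2)


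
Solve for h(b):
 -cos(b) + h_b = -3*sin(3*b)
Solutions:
 h(b) = C1 + sin(b) + cos(3*b)


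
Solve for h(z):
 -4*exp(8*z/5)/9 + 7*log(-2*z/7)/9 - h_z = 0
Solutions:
 h(z) = C1 + 7*z*log(-z)/9 + 7*z*(-log(7) - 1 + log(2))/9 - 5*exp(8*z/5)/18


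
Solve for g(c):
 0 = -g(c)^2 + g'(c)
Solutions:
 g(c) = -1/(C1 + c)


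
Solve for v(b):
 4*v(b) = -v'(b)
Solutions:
 v(b) = C1*exp(-4*b)


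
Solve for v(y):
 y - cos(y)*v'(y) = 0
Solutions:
 v(y) = C1 + Integral(y/cos(y), y)


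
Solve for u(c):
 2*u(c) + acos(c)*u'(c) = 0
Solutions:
 u(c) = C1*exp(-2*Integral(1/acos(c), c))


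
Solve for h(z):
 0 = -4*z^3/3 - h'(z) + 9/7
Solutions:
 h(z) = C1 - z^4/3 + 9*z/7


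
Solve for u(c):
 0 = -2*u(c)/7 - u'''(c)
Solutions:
 u(c) = C3*exp(-2^(1/3)*7^(2/3)*c/7) + (C1*sin(2^(1/3)*sqrt(3)*7^(2/3)*c/14) + C2*cos(2^(1/3)*sqrt(3)*7^(2/3)*c/14))*exp(2^(1/3)*7^(2/3)*c/14)


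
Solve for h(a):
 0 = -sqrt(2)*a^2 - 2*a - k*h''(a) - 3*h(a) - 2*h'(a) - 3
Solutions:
 h(a) = C1*exp(a*(sqrt(1 - 3*k) - 1)/k) + C2*exp(-a*(sqrt(1 - 3*k) + 1)/k) - sqrt(2)*a^2/3 - 2*a/3 + 4*sqrt(2)*a/9 + 2*sqrt(2)*k/9 - 5/9 - 8*sqrt(2)/27


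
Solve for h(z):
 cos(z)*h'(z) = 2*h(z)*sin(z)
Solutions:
 h(z) = C1/cos(z)^2


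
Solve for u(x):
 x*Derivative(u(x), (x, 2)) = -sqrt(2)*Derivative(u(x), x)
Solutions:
 u(x) = C1 + C2*x^(1 - sqrt(2))


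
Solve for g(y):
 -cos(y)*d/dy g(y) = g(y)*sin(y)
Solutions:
 g(y) = C1*cos(y)


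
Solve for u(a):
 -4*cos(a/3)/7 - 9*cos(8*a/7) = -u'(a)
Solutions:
 u(a) = C1 + 12*sin(a/3)/7 + 63*sin(8*a/7)/8


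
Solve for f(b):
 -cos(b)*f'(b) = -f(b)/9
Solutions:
 f(b) = C1*(sin(b) + 1)^(1/18)/(sin(b) - 1)^(1/18)


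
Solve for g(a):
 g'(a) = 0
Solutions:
 g(a) = C1


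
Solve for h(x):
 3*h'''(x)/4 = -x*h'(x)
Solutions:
 h(x) = C1 + Integral(C2*airyai(-6^(2/3)*x/3) + C3*airybi(-6^(2/3)*x/3), x)


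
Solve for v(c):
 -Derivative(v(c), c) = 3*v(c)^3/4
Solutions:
 v(c) = -sqrt(2)*sqrt(-1/(C1 - 3*c))
 v(c) = sqrt(2)*sqrt(-1/(C1 - 3*c))


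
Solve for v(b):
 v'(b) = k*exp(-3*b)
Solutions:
 v(b) = C1 - k*exp(-3*b)/3


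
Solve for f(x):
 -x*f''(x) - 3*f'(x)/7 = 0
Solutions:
 f(x) = C1 + C2*x^(4/7)


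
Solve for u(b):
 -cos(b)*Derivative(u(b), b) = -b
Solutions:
 u(b) = C1 + Integral(b/cos(b), b)


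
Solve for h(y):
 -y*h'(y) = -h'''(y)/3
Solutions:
 h(y) = C1 + Integral(C2*airyai(3^(1/3)*y) + C3*airybi(3^(1/3)*y), y)


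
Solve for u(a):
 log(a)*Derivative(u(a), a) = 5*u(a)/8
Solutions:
 u(a) = C1*exp(5*li(a)/8)


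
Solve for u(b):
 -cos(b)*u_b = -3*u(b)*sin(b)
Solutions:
 u(b) = C1/cos(b)^3


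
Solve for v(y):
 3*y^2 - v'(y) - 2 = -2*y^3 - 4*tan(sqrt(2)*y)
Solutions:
 v(y) = C1 + y^4/2 + y^3 - 2*y - 2*sqrt(2)*log(cos(sqrt(2)*y))


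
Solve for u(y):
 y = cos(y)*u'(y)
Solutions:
 u(y) = C1 + Integral(y/cos(y), y)


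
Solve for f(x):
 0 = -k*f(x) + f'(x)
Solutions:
 f(x) = C1*exp(k*x)


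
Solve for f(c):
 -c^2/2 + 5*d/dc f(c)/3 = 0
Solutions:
 f(c) = C1 + c^3/10


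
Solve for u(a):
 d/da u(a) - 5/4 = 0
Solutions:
 u(a) = C1 + 5*a/4


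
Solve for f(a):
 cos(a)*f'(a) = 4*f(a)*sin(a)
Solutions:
 f(a) = C1/cos(a)^4


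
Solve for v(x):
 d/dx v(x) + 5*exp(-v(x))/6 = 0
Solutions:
 v(x) = log(C1 - 5*x/6)


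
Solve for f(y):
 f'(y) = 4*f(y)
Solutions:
 f(y) = C1*exp(4*y)


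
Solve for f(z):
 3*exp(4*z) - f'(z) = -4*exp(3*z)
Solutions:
 f(z) = C1 + 3*exp(4*z)/4 + 4*exp(3*z)/3


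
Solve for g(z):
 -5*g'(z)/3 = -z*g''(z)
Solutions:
 g(z) = C1 + C2*z^(8/3)


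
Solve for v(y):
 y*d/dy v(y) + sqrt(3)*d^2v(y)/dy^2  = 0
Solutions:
 v(y) = C1 + C2*erf(sqrt(2)*3^(3/4)*y/6)


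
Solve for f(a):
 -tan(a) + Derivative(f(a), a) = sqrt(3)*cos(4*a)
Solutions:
 f(a) = C1 - log(cos(a)) + sqrt(3)*sin(4*a)/4


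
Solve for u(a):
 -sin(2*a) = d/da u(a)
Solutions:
 u(a) = C1 + cos(2*a)/2


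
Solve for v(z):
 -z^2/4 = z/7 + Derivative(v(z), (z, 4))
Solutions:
 v(z) = C1 + C2*z + C3*z^2 + C4*z^3 - z^6/1440 - z^5/840


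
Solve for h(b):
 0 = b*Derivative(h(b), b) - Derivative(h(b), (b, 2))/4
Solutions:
 h(b) = C1 + C2*erfi(sqrt(2)*b)


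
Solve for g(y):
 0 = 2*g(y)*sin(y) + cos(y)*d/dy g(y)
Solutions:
 g(y) = C1*cos(y)^2


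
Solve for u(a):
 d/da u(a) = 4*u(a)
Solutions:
 u(a) = C1*exp(4*a)


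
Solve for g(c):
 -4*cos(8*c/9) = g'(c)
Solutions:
 g(c) = C1 - 9*sin(8*c/9)/2


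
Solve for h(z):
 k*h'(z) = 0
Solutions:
 h(z) = C1


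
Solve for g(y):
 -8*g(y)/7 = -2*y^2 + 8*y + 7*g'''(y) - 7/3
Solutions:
 g(y) = C3*exp(-2*7^(1/3)*y/7) + 7*y^2/4 - 7*y + (C1*sin(sqrt(3)*7^(1/3)*y/7) + C2*cos(sqrt(3)*7^(1/3)*y/7))*exp(7^(1/3)*y/7) + 49/24


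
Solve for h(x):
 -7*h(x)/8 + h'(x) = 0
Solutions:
 h(x) = C1*exp(7*x/8)


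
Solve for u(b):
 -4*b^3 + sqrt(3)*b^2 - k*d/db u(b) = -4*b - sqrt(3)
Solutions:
 u(b) = C1 - b^4/k + sqrt(3)*b^3/(3*k) + 2*b^2/k + sqrt(3)*b/k


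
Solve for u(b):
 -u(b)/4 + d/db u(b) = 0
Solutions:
 u(b) = C1*exp(b/4)


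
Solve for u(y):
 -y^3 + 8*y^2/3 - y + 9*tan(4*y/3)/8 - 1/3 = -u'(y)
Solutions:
 u(y) = C1 + y^4/4 - 8*y^3/9 + y^2/2 + y/3 + 27*log(cos(4*y/3))/32


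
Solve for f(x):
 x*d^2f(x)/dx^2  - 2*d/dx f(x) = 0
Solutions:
 f(x) = C1 + C2*x^3


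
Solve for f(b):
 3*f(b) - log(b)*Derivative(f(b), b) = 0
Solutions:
 f(b) = C1*exp(3*li(b))


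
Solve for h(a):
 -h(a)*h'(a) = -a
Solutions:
 h(a) = -sqrt(C1 + a^2)
 h(a) = sqrt(C1 + a^2)


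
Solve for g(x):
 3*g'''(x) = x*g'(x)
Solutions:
 g(x) = C1 + Integral(C2*airyai(3^(2/3)*x/3) + C3*airybi(3^(2/3)*x/3), x)


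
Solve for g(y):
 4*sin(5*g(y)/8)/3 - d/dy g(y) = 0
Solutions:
 -4*y/3 + 4*log(cos(5*g(y)/8) - 1)/5 - 4*log(cos(5*g(y)/8) + 1)/5 = C1


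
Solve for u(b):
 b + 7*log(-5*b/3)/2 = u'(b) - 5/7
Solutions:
 u(b) = C1 + b^2/2 + 7*b*log(-b)/2 + b*(-4*log(3) - 39/14 + log(15)/2 + 3*log(5))


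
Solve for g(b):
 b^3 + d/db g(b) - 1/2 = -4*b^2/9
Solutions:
 g(b) = C1 - b^4/4 - 4*b^3/27 + b/2


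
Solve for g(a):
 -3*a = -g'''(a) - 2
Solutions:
 g(a) = C1 + C2*a + C3*a^2 + a^4/8 - a^3/3


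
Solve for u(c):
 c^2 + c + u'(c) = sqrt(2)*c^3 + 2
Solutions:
 u(c) = C1 + sqrt(2)*c^4/4 - c^3/3 - c^2/2 + 2*c


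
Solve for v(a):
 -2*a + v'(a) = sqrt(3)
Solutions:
 v(a) = C1 + a^2 + sqrt(3)*a


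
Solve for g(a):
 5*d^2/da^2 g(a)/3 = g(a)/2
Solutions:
 g(a) = C1*exp(-sqrt(30)*a/10) + C2*exp(sqrt(30)*a/10)


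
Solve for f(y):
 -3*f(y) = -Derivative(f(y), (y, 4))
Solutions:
 f(y) = C1*exp(-3^(1/4)*y) + C2*exp(3^(1/4)*y) + C3*sin(3^(1/4)*y) + C4*cos(3^(1/4)*y)


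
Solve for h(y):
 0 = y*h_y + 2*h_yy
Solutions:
 h(y) = C1 + C2*erf(y/2)


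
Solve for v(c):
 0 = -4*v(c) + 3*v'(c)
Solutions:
 v(c) = C1*exp(4*c/3)


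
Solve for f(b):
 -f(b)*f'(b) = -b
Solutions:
 f(b) = -sqrt(C1 + b^2)
 f(b) = sqrt(C1 + b^2)


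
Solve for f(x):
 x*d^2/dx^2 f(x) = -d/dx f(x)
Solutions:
 f(x) = C1 + C2*log(x)


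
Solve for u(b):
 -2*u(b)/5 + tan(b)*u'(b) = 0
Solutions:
 u(b) = C1*sin(b)^(2/5)


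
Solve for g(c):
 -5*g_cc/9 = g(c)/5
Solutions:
 g(c) = C1*sin(3*c/5) + C2*cos(3*c/5)


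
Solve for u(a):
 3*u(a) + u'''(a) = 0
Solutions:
 u(a) = C3*exp(-3^(1/3)*a) + (C1*sin(3^(5/6)*a/2) + C2*cos(3^(5/6)*a/2))*exp(3^(1/3)*a/2)


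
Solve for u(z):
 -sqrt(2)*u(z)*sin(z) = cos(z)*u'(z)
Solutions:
 u(z) = C1*cos(z)^(sqrt(2))


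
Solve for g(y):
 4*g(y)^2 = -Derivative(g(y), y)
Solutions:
 g(y) = 1/(C1 + 4*y)


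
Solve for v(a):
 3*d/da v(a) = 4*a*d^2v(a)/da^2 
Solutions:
 v(a) = C1 + C2*a^(7/4)


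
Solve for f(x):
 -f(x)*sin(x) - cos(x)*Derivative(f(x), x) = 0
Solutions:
 f(x) = C1*cos(x)


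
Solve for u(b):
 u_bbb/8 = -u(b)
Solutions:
 u(b) = C3*exp(-2*b) + (C1*sin(sqrt(3)*b) + C2*cos(sqrt(3)*b))*exp(b)


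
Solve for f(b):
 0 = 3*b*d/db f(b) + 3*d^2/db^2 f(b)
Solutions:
 f(b) = C1 + C2*erf(sqrt(2)*b/2)


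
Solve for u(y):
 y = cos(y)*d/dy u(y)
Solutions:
 u(y) = C1 + Integral(y/cos(y), y)


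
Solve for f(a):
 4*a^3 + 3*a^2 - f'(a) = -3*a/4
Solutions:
 f(a) = C1 + a^4 + a^3 + 3*a^2/8


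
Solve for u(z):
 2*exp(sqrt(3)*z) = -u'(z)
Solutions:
 u(z) = C1 - 2*sqrt(3)*exp(sqrt(3)*z)/3


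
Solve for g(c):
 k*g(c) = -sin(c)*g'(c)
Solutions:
 g(c) = C1*exp(k*(-log(cos(c) - 1) + log(cos(c) + 1))/2)


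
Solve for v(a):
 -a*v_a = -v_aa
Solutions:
 v(a) = C1 + C2*erfi(sqrt(2)*a/2)


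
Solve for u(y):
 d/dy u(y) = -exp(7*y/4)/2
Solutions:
 u(y) = C1 - 2*exp(7*y/4)/7


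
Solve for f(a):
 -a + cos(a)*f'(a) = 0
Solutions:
 f(a) = C1 + Integral(a/cos(a), a)


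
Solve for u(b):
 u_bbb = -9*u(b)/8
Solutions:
 u(b) = C3*exp(-3^(2/3)*b/2) + (C1*sin(3*3^(1/6)*b/4) + C2*cos(3*3^(1/6)*b/4))*exp(3^(2/3)*b/4)


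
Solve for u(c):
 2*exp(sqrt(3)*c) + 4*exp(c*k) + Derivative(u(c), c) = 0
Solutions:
 u(c) = C1 - 2*sqrt(3)*exp(sqrt(3)*c)/3 - 4*exp(c*k)/k


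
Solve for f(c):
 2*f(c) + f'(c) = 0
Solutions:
 f(c) = C1*exp(-2*c)


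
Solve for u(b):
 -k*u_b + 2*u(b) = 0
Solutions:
 u(b) = C1*exp(2*b/k)


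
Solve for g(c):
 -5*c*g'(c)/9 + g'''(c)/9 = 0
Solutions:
 g(c) = C1 + Integral(C2*airyai(5^(1/3)*c) + C3*airybi(5^(1/3)*c), c)


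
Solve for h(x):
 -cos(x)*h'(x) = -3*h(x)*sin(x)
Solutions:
 h(x) = C1/cos(x)^3


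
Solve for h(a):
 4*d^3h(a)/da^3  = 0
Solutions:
 h(a) = C1 + C2*a + C3*a^2


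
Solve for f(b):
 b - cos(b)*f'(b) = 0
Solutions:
 f(b) = C1 + Integral(b/cos(b), b)


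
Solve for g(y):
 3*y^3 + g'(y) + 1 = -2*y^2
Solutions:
 g(y) = C1 - 3*y^4/4 - 2*y^3/3 - y


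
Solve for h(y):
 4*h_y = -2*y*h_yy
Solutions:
 h(y) = C1 + C2/y


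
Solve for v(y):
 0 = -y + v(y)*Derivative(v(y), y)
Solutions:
 v(y) = -sqrt(C1 + y^2)
 v(y) = sqrt(C1 + y^2)


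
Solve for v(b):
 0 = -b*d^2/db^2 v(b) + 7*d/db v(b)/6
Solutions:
 v(b) = C1 + C2*b^(13/6)


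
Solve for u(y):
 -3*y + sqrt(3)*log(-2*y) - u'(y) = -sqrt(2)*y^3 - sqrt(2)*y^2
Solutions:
 u(y) = C1 + sqrt(2)*y^4/4 + sqrt(2)*y^3/3 - 3*y^2/2 + sqrt(3)*y*log(-y) + sqrt(3)*y*(-1 + log(2))


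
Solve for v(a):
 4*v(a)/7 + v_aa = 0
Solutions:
 v(a) = C1*sin(2*sqrt(7)*a/7) + C2*cos(2*sqrt(7)*a/7)


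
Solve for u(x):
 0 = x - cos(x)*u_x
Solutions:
 u(x) = C1 + Integral(x/cos(x), x)


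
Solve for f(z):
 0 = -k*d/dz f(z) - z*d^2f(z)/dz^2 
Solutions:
 f(z) = C1 + z^(1 - re(k))*(C2*sin(log(z)*Abs(im(k))) + C3*cos(log(z)*im(k)))


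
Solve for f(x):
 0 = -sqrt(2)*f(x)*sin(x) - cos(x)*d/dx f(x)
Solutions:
 f(x) = C1*cos(x)^(sqrt(2))


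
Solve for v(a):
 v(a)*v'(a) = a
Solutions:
 v(a) = -sqrt(C1 + a^2)
 v(a) = sqrt(C1 + a^2)


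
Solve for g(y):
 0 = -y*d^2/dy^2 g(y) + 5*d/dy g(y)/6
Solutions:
 g(y) = C1 + C2*y^(11/6)


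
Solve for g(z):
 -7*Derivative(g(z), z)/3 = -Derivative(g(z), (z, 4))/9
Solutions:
 g(z) = C1 + C4*exp(21^(1/3)*z) + (C2*sin(3^(5/6)*7^(1/3)*z/2) + C3*cos(3^(5/6)*7^(1/3)*z/2))*exp(-21^(1/3)*z/2)


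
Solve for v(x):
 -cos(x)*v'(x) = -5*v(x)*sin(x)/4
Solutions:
 v(x) = C1/cos(x)^(5/4)


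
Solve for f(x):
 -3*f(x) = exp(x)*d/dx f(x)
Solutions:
 f(x) = C1*exp(3*exp(-x))


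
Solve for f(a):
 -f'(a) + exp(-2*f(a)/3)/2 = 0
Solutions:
 f(a) = 3*log(-sqrt(C1 + a)) - 3*log(3)/2
 f(a) = 3*log(C1 + a/3)/2


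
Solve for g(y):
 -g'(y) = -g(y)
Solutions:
 g(y) = C1*exp(y)


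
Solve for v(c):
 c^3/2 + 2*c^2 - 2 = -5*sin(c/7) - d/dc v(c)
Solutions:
 v(c) = C1 - c^4/8 - 2*c^3/3 + 2*c + 35*cos(c/7)


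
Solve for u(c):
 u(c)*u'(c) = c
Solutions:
 u(c) = -sqrt(C1 + c^2)
 u(c) = sqrt(C1 + c^2)


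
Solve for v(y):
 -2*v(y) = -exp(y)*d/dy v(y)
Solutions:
 v(y) = C1*exp(-2*exp(-y))


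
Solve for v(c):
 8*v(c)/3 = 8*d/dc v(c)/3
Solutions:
 v(c) = C1*exp(c)


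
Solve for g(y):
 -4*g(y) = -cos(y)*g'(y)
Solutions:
 g(y) = C1*(sin(y)^2 + 2*sin(y) + 1)/(sin(y)^2 - 2*sin(y) + 1)


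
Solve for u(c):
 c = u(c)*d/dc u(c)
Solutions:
 u(c) = -sqrt(C1 + c^2)
 u(c) = sqrt(C1 + c^2)


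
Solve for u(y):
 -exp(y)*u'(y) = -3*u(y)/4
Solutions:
 u(y) = C1*exp(-3*exp(-y)/4)


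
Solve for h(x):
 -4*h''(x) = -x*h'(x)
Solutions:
 h(x) = C1 + C2*erfi(sqrt(2)*x/4)


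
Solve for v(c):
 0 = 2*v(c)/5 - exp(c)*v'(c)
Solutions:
 v(c) = C1*exp(-2*exp(-c)/5)


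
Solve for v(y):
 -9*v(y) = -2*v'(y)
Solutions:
 v(y) = C1*exp(9*y/2)


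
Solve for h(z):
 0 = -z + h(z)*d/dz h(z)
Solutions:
 h(z) = -sqrt(C1 + z^2)
 h(z) = sqrt(C1 + z^2)


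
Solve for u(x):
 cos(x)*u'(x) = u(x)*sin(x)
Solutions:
 u(x) = C1/cos(x)


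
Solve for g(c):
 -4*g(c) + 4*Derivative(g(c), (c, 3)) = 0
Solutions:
 g(c) = C3*exp(c) + (C1*sin(sqrt(3)*c/2) + C2*cos(sqrt(3)*c/2))*exp(-c/2)


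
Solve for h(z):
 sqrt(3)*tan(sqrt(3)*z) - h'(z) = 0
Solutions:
 h(z) = C1 - log(cos(sqrt(3)*z))


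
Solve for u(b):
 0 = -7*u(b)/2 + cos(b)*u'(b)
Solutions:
 u(b) = C1*(sin(b) + 1)^(7/4)/(sin(b) - 1)^(7/4)


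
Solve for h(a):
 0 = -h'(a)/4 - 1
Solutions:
 h(a) = C1 - 4*a


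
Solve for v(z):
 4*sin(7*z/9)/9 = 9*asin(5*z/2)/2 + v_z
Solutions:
 v(z) = C1 - 9*z*asin(5*z/2)/2 - 9*sqrt(4 - 25*z^2)/10 - 4*cos(7*z/9)/7


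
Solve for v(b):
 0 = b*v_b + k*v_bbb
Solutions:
 v(b) = C1 + Integral(C2*airyai(b*(-1/k)^(1/3)) + C3*airybi(b*(-1/k)^(1/3)), b)


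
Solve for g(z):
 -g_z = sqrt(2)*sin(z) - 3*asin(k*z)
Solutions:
 g(z) = C1 + 3*Piecewise((z*asin(k*z) + sqrt(-k^2*z^2 + 1)/k, Ne(k, 0)), (0, True)) + sqrt(2)*cos(z)


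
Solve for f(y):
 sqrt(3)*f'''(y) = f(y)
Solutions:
 f(y) = C3*exp(3^(5/6)*y/3) + (C1*sin(3^(1/3)*y/2) + C2*cos(3^(1/3)*y/2))*exp(-3^(5/6)*y/6)


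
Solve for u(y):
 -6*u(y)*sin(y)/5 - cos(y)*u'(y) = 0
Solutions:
 u(y) = C1*cos(y)^(6/5)


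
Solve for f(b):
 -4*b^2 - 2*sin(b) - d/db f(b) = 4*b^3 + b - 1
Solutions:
 f(b) = C1 - b^4 - 4*b^3/3 - b^2/2 + b + 2*cos(b)


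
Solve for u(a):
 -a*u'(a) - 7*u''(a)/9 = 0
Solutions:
 u(a) = C1 + C2*erf(3*sqrt(14)*a/14)


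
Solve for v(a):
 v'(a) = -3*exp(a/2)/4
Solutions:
 v(a) = C1 - 3*exp(a/2)/2


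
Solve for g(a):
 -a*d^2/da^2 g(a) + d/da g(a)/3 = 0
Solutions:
 g(a) = C1 + C2*a^(4/3)


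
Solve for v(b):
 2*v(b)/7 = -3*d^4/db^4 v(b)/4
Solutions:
 v(b) = (C1*sin(2^(1/4)*21^(3/4)*b/21) + C2*cos(2^(1/4)*21^(3/4)*b/21))*exp(-2^(1/4)*21^(3/4)*b/21) + (C3*sin(2^(1/4)*21^(3/4)*b/21) + C4*cos(2^(1/4)*21^(3/4)*b/21))*exp(2^(1/4)*21^(3/4)*b/21)


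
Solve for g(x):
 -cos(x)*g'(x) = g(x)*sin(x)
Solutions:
 g(x) = C1*cos(x)


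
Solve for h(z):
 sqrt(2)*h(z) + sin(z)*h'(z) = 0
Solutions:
 h(z) = C1*(cos(z) + 1)^(sqrt(2)/2)/(cos(z) - 1)^(sqrt(2)/2)


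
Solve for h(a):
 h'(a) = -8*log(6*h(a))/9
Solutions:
 9*Integral(1/(log(_y) + log(6)), (_y, h(a)))/8 = C1 - a


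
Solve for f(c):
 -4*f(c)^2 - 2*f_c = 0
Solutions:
 f(c) = 1/(C1 + 2*c)


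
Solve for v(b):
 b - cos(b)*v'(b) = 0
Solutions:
 v(b) = C1 + Integral(b/cos(b), b)


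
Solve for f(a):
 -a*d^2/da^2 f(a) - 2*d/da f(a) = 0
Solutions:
 f(a) = C1 + C2/a


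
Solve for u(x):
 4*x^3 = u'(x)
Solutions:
 u(x) = C1 + x^4


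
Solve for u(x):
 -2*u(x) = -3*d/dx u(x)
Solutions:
 u(x) = C1*exp(2*x/3)


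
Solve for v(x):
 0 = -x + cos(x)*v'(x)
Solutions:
 v(x) = C1 + Integral(x/cos(x), x)


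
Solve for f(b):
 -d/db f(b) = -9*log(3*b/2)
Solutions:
 f(b) = C1 + 9*b*log(b) - 9*b + b*log(19683/512)


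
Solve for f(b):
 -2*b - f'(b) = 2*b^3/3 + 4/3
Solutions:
 f(b) = C1 - b^4/6 - b^2 - 4*b/3


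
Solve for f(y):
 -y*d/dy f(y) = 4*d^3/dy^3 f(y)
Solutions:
 f(y) = C1 + Integral(C2*airyai(-2^(1/3)*y/2) + C3*airybi(-2^(1/3)*y/2), y)


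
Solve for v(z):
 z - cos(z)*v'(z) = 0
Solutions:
 v(z) = C1 + Integral(z/cos(z), z)


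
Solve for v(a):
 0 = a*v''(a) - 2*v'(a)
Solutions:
 v(a) = C1 + C2*a^3


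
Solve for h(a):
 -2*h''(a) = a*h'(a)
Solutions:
 h(a) = C1 + C2*erf(a/2)


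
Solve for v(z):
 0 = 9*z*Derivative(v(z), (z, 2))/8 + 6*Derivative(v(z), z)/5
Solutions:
 v(z) = C1 + C2/z^(1/15)


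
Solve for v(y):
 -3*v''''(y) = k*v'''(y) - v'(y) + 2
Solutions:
 v(y) = C1 + C2*exp(-y*(2*2^(1/3)*k^2/(2*k^3 + sqrt(-4*k^6 + (2*k^3 - 243)^2) - 243)^(1/3) + 2*k + 2^(2/3)*(2*k^3 + sqrt(-4*k^6 + (2*k^3 - 243)^2) - 243)^(1/3))/18) + C3*exp(y*(-8*2^(1/3)*k^2/((-1 + sqrt(3)*I)*(2*k^3 + sqrt(-4*k^6 + (2*k^3 - 243)^2) - 243)^(1/3)) - 4*k + 2^(2/3)*(2*k^3 + sqrt(-4*k^6 + (2*k^3 - 243)^2) - 243)^(1/3) - 2^(2/3)*sqrt(3)*I*(2*k^3 + sqrt(-4*k^6 + (2*k^3 - 243)^2) - 243)^(1/3))/36) + C4*exp(y*(8*2^(1/3)*k^2/((1 + sqrt(3)*I)*(2*k^3 + sqrt(-4*k^6 + (2*k^3 - 243)^2) - 243)^(1/3)) - 4*k + 2^(2/3)*(2*k^3 + sqrt(-4*k^6 + (2*k^3 - 243)^2) - 243)^(1/3) + 2^(2/3)*sqrt(3)*I*(2*k^3 + sqrt(-4*k^6 + (2*k^3 - 243)^2) - 243)^(1/3))/36) + 2*y


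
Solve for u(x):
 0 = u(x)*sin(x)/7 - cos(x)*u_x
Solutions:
 u(x) = C1/cos(x)^(1/7)


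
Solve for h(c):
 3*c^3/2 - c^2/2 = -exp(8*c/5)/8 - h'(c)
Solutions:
 h(c) = C1 - 3*c^4/8 + c^3/6 - 5*exp(8*c/5)/64


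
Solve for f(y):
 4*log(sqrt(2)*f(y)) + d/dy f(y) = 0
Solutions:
 Integral(1/(2*log(_y) + log(2)), (_y, f(y)))/2 = C1 - y


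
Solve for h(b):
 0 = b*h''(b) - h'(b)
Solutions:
 h(b) = C1 + C2*b^2


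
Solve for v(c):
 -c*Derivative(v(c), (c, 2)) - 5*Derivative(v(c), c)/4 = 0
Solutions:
 v(c) = C1 + C2/c^(1/4)


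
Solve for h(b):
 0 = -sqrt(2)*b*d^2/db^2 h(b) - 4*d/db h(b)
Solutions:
 h(b) = C1 + C2*b^(1 - 2*sqrt(2))


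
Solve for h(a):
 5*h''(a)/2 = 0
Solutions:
 h(a) = C1 + C2*a


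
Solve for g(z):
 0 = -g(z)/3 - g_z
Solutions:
 g(z) = C1*exp(-z/3)


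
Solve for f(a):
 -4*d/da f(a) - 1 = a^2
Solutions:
 f(a) = C1 - a^3/12 - a/4


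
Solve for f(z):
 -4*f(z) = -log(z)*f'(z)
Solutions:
 f(z) = C1*exp(4*li(z))


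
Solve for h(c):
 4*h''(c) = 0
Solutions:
 h(c) = C1 + C2*c


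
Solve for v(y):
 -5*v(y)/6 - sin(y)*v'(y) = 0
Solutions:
 v(y) = C1*(cos(y) + 1)^(5/12)/(cos(y) - 1)^(5/12)


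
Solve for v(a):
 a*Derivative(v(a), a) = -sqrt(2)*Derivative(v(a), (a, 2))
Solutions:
 v(a) = C1 + C2*erf(2^(1/4)*a/2)


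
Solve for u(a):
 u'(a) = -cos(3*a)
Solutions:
 u(a) = C1 - sin(3*a)/3


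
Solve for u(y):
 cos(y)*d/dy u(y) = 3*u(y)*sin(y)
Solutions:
 u(y) = C1/cos(y)^3


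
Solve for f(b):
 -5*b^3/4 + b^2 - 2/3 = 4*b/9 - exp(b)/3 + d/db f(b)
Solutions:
 f(b) = C1 - 5*b^4/16 + b^3/3 - 2*b^2/9 - 2*b/3 + exp(b)/3


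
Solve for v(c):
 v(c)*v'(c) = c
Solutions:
 v(c) = -sqrt(C1 + c^2)
 v(c) = sqrt(C1 + c^2)
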